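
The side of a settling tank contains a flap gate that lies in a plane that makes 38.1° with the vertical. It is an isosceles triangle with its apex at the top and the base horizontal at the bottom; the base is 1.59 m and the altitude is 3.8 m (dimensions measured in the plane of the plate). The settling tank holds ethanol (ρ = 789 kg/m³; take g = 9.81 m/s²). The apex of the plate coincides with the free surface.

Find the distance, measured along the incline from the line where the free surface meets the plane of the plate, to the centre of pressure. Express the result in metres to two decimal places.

γ = ρg = 789 × 9.81 / 1000 = 7.74009 kN/m³.
The plate makes 38.1° with the vertical, i.e. θ = 90° − 38.1° = 51.9° to the horizontal. Measuring y along the incline from the free-surface line, vertical depth h = y·sinθ with sinθ = 0.786935.
With the apex up, the centroid sits 2h/3 = 2 × 3.8/3 = 2.53333 m below the apex, so y_c = 2.53333 m and h_c = 2.53333 × 0.786935 = 1.99357 m.
A = ½ × 1.59 × 3.8 = 3.021 m².
Resultant F = γ·h_c·A = 7.74009 × 1.99357 × 3.021 = 46.6153 kN.
I_c = b·h³/36 = 1.59 × 3.8³/36 = 2.42351 m⁴.
Centre of pressure: y_p = y_c + I_c/(y_c·A) = 2.53333 + 2.42351/(2.53333 × 3.021) = 2.53333 + 0.316667 = 2.85 m along the plane.

y_p = 2.85 m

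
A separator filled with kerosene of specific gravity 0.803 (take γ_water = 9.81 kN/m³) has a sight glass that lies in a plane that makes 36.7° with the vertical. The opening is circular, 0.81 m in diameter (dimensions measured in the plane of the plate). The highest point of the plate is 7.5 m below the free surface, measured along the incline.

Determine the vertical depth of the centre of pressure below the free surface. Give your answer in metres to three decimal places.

γ = 0.803 × 9.81 = 7.87743 kN/m³.
The plate makes 36.7° with the vertical, i.e. θ = 90° − 36.7° = 53.3° to the horizontal. Measuring y along the incline from the free-surface line, vertical depth h = y·sinθ with sinθ = 0.801776.
The centroid is at the centre, 0.405 m below the top of the plate, so y_c = 7.5 + 0.405 = 7.905 m and h_c = 7.905 × 0.801776 = 6.33804 m.
A = π(0.405)² = 0.5153 m².
Resultant F = γ·h_c·A = 7.87743 × 6.33804 × 0.5153 = 25.7276 kN.
I_c = πr⁴/4 = π × 0.405⁴/4 = 0.0211305 m⁴.
Centre of pressure: y_p = y_c + I_c/(y_c·A) = 7.905 + 0.0211305/(7.905 × 0.5153) = 7.905 + 0.00518738 = 7.91019 m along the plane.
Vertically, h_p = y_p·sinθ = 7.91019 × 0.801776 = 6.3422 m.

h_p = 6.342 m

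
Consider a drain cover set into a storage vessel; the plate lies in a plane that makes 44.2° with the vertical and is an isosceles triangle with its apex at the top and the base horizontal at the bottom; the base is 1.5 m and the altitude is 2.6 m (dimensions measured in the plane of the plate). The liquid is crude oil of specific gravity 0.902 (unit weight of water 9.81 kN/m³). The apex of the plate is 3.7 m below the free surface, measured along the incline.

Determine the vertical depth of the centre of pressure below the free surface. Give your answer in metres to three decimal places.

γ = 0.902 × 9.81 = 8.84862 kN/m³.
The plate makes 44.2° with the vertical, i.e. θ = 90° − 44.2° = 45.8° to the horizontal. Measuring y along the incline from the free-surface line, vertical depth h = y·sinθ with sinθ = 0.716911.
With the apex up, the centroid sits 2h/3 = 2 × 2.6/3 = 1.73333 m below the apex, so y_c = 3.7 + 1.73333 = 5.43333 m and h_c = 5.43333 × 0.716911 = 3.89521 m.
A = ½ × 1.5 × 2.6 = 1.95 m².
Resultant F = γ·h_c·A = 8.84862 × 3.89521 × 1.95 = 67.2111 kN.
I_c = b·h³/36 = 1.5 × 2.6³/36 = 0.732333 m⁴.
Centre of pressure: y_p = y_c + I_c/(y_c·A) = 5.43333 + 0.732333/(5.43333 × 1.95) = 5.43333 + 0.0691207 = 5.50245 m along the plane.
Vertically, h_p = y_p·sinθ = 5.50245 × 0.716911 = 3.94477 m.

h_p = 3.945 m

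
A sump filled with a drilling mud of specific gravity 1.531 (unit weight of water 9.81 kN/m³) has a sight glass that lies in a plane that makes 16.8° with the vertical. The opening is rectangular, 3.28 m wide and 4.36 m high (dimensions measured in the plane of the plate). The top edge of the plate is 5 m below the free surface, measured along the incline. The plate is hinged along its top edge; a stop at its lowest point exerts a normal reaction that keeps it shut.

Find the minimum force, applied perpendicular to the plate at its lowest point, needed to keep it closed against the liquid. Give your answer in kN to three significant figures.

P ≈ 813 kN

γ = 1.531 × 9.81 = 15.01911 kN/m³.
The plate makes 16.8° with the vertical, i.e. θ = 90° − 16.8° = 73.2° to the horizontal. Measuring y along the incline from the free-surface line, vertical depth h = y·sinθ with sinθ = 0.957319.
The centroid lies 4.36/2 = 2.18 m below the top edge, so y_c = 5 + 2.18 = 7.18 m and h_c = 7.18 × 0.957319 = 6.87355 m.
A = 3.28 × 4.36 = 14.3008 m².
Resultant F = γ·h_c·A = 15.01911 × 6.87355 × 14.3008 = 1476.34 kN.
I_c = b·h³/12 = 3.28 × 4.36³/12 = 22.6544 m⁴.
Centre of pressure: y_p = y_c + I_c/(y_c·A) = 7.18 + 22.6544/(7.18 × 14.3008) = 7.18 + 0.220632 = 7.40063 m along the plane.
The resultant acts 2.18 + 0.220632 = 2.40063 m (along the plate) below the hinge at the top edge, so the moment about the hinge is M = F × 2.40063 = 1476.34 × 2.40063 = 3544.15 kN·m.
A normal force at the bottom, 4.36 m from the hinge, must supply this moment: P = 3544.15/4.36 = 812.878 kN.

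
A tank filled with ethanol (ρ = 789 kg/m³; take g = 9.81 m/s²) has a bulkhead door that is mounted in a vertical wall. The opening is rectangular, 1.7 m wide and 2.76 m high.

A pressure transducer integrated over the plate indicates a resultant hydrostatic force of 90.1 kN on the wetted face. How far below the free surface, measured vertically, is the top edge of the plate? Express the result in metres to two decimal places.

γ = ρg = 789 × 9.81 / 1000 = 7.74009 kN/m³.
A = 1.7 × 2.76 = 4.692 m².
From F = γ·h_c·A, the centroid depth is h_c = 90.1/(7.74009 × 4.692) = 2.48097 m.
The centroid lies 2.76/2 = 1.38 m below the top edge, so the top edge sits at h_top = 2.48097 − 1.38 = 1.10097 m below the surface.

d_top ≈ 1.10 m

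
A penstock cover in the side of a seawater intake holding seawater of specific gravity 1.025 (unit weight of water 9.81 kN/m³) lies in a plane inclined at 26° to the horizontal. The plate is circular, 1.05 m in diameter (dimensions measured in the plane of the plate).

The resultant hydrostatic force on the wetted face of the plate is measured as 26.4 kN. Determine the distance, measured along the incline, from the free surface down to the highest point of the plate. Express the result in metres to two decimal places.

y_top ≈ 6.39 m

γ = 1.025 × 9.81 = 10.05525 kN/m³.
A = π(0.525)² = 0.865901 m².
From F = γ·h_c·A, the centroid depth is h_c = 26.4/(10.05525 × 0.865901) = 3.0321 m.
Let θ = 26° be the plate's angle to the horizontal; measure y along the incline from where the plane meets the free surface. Vertical depth h = y·sinθ with sinθ = 0.438371.
Along the incline, y_c = h_c/sinθ = 3.0321/0.438371 = 6.91674 m.
The centroid is at the centre, 0.525 m below the top of the plate, so the highest point sits at y_top = 6.91674 − 0.525 = 6.39174 m along the incline.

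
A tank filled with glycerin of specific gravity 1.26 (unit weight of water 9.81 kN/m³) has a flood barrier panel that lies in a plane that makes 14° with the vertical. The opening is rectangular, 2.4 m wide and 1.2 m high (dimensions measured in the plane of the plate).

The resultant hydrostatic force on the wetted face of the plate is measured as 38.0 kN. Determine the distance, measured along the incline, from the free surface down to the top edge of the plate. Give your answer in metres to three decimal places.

y_top ≈ 0.500 m

γ = 1.26 × 9.81 = 12.3606 kN/m³.
A = 2.4 × 1.2 = 2.88 m².
From F = γ·h_c·A, the centroid depth is h_c = 38.0/(12.3606 × 2.88) = 1.06746 m.
The plate makes 14° with the vertical, i.e. θ = 90° − 14° = 76° to the horizontal. Measuring y along the incline from the free-surface line, vertical depth h = y·sinθ with sinθ = 0.970296.
Along the incline, y_c = h_c/sinθ = 1.06746/0.970296 = 1.10014 m.
The centroid lies 1.2/2 = 0.6 m below the top edge, so the top edge sits at y_top = 1.10014 − 0.6 = 0.50014 m along the incline.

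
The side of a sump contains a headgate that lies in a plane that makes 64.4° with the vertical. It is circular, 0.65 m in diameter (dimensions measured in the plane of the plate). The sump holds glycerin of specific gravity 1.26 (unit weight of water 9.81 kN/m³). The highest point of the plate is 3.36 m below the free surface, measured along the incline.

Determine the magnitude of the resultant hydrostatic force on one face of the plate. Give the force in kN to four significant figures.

F ≈ 6.531 kN

γ = 1.26 × 9.81 = 12.3606 kN/m³.
The plate makes 64.4° with the vertical, i.e. θ = 90° − 64.4° = 25.6° to the horizontal. Measuring y along the incline from the free-surface line, vertical depth h = y·sinθ with sinθ = 0.432086.
The centroid is at the centre, 0.325 m below the top of the plate, so y_c = 3.36 + 0.325 = 3.685 m and h_c = 3.685 × 0.432086 = 1.59224 m.
A = π(0.325)² = 0.331831 m².
Resultant F = γ·h_c·A = 12.3606 × 1.59224 × 0.331831 = 6.53078 kN.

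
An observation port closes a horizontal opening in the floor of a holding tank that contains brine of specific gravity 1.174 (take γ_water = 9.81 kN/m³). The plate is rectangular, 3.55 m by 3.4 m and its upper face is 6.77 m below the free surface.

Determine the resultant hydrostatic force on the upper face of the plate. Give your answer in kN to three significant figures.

γ = 1.174 × 9.81 = 11.51694 kN/m³.
The plate is horizontal, so pressure is uniform at p = γ·h = 11.51694 × 6.77 = 77.9697 kN/m².
A = 3.55 × 3.4 = 12.07 m².
F = p·A = 77.9697 × 12.07 = 941.094 kN.

F ≈ 941 kN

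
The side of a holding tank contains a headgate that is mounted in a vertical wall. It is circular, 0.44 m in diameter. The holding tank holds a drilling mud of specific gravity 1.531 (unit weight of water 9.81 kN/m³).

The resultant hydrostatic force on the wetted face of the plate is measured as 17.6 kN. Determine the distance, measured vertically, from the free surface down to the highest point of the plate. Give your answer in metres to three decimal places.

γ = 1.531 × 9.81 = 15.01911 kN/m³.
A = π(0.22)² = 0.152053 m².
From F = γ·h_c·A, the centroid depth is h_c = 17.6/(15.01911 × 0.152053) = 7.70679 m.
The centroid is at the centre, 0.22 m below the top of the plate, so the highest point sits at h_top = 7.70679 − 0.22 = 7.48679 m below the surface.

d_top ≈ 7.487 m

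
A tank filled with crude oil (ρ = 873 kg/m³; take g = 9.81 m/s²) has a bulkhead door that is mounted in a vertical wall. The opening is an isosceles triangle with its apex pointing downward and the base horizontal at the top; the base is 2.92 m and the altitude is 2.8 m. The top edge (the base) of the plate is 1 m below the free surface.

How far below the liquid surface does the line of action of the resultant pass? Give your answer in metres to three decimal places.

γ = ρg = 873 × 9.81 / 1000 = 8.56413 kN/m³.
With the apex down, the centroid sits h/3 = 2.8/3 = 0.933333 m below the base (the top edge), so the centroid depth is h_c = 1 + 0.933333 = 1.93333 m.
A = ½ × 2.92 × 2.8 = 4.088 m².
Resultant F = γ·h_c·A = 8.56413 × 1.93333 × 4.088 = 67.6862 kN.
I_c = b·h³/36 = 2.92 × 2.8³/36 = 1.78055 m⁴.
Centre of pressure: y_p = y_c + I_c/(y_c·A) = 1.93333 + 1.78055/(1.93333 × 4.088) = 1.93333 + 0.225288 = 2.15862 m along the plane.

h_p = 2.159 m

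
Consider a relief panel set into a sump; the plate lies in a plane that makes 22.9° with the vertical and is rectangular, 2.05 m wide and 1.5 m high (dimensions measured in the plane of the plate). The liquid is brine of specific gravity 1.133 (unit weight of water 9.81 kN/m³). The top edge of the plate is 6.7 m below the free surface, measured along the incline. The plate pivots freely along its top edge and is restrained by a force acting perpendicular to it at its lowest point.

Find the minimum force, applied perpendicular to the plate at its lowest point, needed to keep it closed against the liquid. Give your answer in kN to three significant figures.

P ≈ 121 kN

γ = 1.133 × 9.81 = 11.11473 kN/m³.
The plate makes 22.9° with the vertical, i.e. θ = 90° − 22.9° = 67.1° to the horizontal. Measuring y along the incline from the free-surface line, vertical depth h = y·sinθ with sinθ = 0.921185.
The centroid lies 1.5/2 = 0.75 m below the top edge, so y_c = 6.7 + 0.75 = 7.45 m and h_c = 7.45 × 0.921185 = 6.86283 m.
A = 2.05 × 1.5 = 3.075 m².
Resultant F = γ·h_c·A = 11.11473 × 6.86283 × 3.075 = 234.556 kN.
I_c = b·h³/12 = 2.05 × 1.5³/12 = 0.576562 m⁴.
Centre of pressure: y_p = y_c + I_c/(y_c·A) = 7.45 + 0.576562/(7.45 × 3.075) = 7.45 + 0.0251678 = 7.47517 m along the plane.
The resultant acts 0.75 + 0.0251678 = 0.775168 m (along the plate) below the hinge at the top edge, so the moment about the hinge is M = F × 0.775168 = 234.556 × 0.775168 = 181.82 kN·m.
A normal force at the bottom, 1.5 m from the hinge, must supply this moment: P = 181.82/1.5 = 121.213 kN.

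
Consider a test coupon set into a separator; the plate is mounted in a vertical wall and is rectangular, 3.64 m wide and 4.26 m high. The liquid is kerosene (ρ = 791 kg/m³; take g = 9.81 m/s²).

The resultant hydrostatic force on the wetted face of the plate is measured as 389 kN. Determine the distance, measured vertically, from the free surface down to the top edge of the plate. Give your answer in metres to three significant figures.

γ = ρg = 791 × 9.81 / 1000 = 7.75971 kN/m³.
A = 3.64 × 4.26 = 15.5064 m².
From F = γ·h_c·A, the centroid depth is h_c = 389/(7.75971 × 15.5064) = 3.23291 m.
The centroid lies 4.26/2 = 2.13 m below the top edge, so the top edge sits at h_top = 3.23291 − 2.13 = 1.10291 m below the surface.

d_top ≈ 1.10 m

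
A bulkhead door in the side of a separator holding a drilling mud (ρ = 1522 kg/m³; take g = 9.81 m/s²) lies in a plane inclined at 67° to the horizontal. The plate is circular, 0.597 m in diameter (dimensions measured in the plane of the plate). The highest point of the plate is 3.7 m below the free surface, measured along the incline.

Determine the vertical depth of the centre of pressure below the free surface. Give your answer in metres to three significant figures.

h_p = 3.69 m

γ = ρg = 1522 × 9.81 / 1000 = 14.93082 kN/m³.
Let θ = 67° be the plate's angle to the horizontal; measure y along the incline from where the plane meets the free surface. Vertical depth h = y·sinθ with sinθ = 0.920505.
The centroid is at the centre, 0.2985 m below the top of the plate, so y_c = 3.7 + 0.2985 = 3.9985 m and h_c = 3.9985 × 0.920505 = 3.68064 m.
A = π(0.2985)² = 0.279923 m².
Resultant F = γ·h_c·A = 14.93082 × 3.68064 × 0.279923 = 15.3832 kN.
I_c = πr⁴/4 = π × 0.2985⁴/4 = 0.00623544 m⁴.
Centre of pressure: y_p = y_c + I_c/(y_c·A) = 3.9985 + 0.00623544/(3.9985 × 0.279923) = 3.9985 + 0.00557098 = 4.00407 m along the plane.
Vertically, h_p = y_p·sinθ = 4.00407 × 0.920505 = 3.68577 m.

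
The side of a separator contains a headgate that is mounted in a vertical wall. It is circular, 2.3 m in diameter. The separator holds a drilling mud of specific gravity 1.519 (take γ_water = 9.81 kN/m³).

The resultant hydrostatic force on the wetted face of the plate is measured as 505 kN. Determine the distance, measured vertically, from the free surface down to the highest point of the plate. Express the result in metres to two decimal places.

γ = 1.519 × 9.81 = 14.90139 kN/m³.
A = π(1.15)² = 4.15476 m².
From F = γ·h_c·A, the centroid depth is h_c = 505/(14.90139 × 4.15476) = 8.15678 m.
The centroid is at the centre, 1.15 m below the top of the plate, so the highest point sits at h_top = 8.15678 − 1.15 = 7.00678 m below the surface.

d_top ≈ 7.01 m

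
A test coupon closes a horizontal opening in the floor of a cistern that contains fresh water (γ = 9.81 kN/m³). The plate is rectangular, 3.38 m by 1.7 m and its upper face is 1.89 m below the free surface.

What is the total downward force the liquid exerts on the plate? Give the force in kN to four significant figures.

γ = 9.81 kN/m³.
The plate is horizontal, so pressure is uniform at p = γ·h = 9.81 × 1.89 = 18.5409 kN/m².
A = 3.38 × 1.7 = 5.746 m².
F = p·A = 18.5409 × 5.746 = 106.536 kN.

F ≈ 106.5 kN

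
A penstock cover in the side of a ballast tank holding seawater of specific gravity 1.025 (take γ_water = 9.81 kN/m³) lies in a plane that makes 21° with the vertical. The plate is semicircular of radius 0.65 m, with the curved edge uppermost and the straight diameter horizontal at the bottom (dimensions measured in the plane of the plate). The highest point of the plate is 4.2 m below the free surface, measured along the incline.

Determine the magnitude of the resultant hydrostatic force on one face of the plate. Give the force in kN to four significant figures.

γ = 1.025 × 9.81 = 10.05525 kN/m³.
The plate makes 21° with the vertical, i.e. θ = 90° − 21° = 69° to the horizontal. Measuring y along the incline from the free-surface line, vertical depth h = y·sinθ with sinθ = 0.933580.
The centroid lies 4r/(3π) = 0.275869 m above the diameter, so r − 4r/(3π) = 0.65 − 0.275869 = 0.374131 m below the topmost point, so y_c = 4.2 + 0.374131 = 4.57413 m and h_c = 4.57413 × 0.933580 = 4.27032 m.
A = πr²/2 = π × 0.65²/2 = 0.663661 m².
Resultant F = γ·h_c·A = 10.05525 × 4.27032 × 0.663661 = 28.497 kN.

F ≈ 28.50 kN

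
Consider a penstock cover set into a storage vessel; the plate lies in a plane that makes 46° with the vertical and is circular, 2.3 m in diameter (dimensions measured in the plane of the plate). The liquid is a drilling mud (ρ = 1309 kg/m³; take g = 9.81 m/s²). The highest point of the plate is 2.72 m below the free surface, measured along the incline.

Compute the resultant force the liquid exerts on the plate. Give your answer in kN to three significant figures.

F ≈ 143 kN

γ = ρg = 1309 × 9.81 / 1000 = 12.84129 kN/m³.
The plate makes 46° with the vertical, i.e. θ = 90° − 46° = 44° to the horizontal. Measuring y along the incline from the free-surface line, vertical depth h = y·sinθ with sinθ = 0.694658.
The centroid is at the centre, 1.15 m below the top of the plate, so y_c = 2.72 + 1.15 = 3.87 m and h_c = 3.87 × 0.694658 = 2.68833 m.
A = π(1.15)² = 4.15476 m².
Resultant F = γ·h_c·A = 12.84129 × 2.68833 × 4.15476 = 143.429 kN.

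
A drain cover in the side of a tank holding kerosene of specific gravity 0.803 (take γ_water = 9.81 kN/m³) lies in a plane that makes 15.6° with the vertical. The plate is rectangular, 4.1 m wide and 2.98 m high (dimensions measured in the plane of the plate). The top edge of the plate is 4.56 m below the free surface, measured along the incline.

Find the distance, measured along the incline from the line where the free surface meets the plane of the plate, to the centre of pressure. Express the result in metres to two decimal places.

y_p = 6.17 m

γ = 0.803 × 9.81 = 7.87743 kN/m³.
The plate makes 15.6° with the vertical, i.e. θ = 90° − 15.6° = 74.4° to the horizontal. Measuring y along the incline from the free-surface line, vertical depth h = y·sinθ with sinθ = 0.963163.
The centroid lies 2.98/2 = 1.49 m below the top edge, so y_c = 4.56 + 1.49 = 6.05 m and h_c = 6.05 × 0.963163 = 5.82714 m.
A = 4.1 × 2.98 = 12.218 m².
Resultant F = γ·h_c·A = 7.87743 × 5.82714 × 12.218 = 560.841 kN.
I_c = b·h³/12 = 4.1 × 2.98³/12 = 9.04173 m⁴.
Centre of pressure: y_p = y_c + I_c/(y_c·A) = 6.05 + 9.04173/(6.05 × 12.218) = 6.05 + 0.12232 = 6.17232 m along the plane.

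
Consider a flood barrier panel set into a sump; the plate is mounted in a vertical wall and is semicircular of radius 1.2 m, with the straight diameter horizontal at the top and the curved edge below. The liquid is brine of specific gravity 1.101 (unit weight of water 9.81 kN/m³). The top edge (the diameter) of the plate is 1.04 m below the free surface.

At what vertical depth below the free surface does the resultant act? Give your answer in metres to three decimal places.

h_p = 1.614 m

γ = 1.101 × 9.81 = 10.80081 kN/m³.
The centroid of a semicircle lies 4r/(3π) = 0.509296 m from the diameter, here below the top edge, so the centroid depth is h_c = 1.04 + 0.509296 = 1.5493 m.
A = πr²/2 = π × 1.2²/2 = 2.26195 m².
Resultant F = γ·h_c·A = 10.80081 × 1.5493 × 2.26195 = 37.8508 kN.
I_c = (π/8 − 8/(9π))·r⁴ = 0.109757 × 1.2⁴ = 0.227592 m⁴.
Centre of pressure: y_p = y_c + I_c/(y_c·A) = 1.5493 + 0.227592/(1.5493 × 2.26195) = 1.5493 + 0.0649439 = 1.61424 m along the plane.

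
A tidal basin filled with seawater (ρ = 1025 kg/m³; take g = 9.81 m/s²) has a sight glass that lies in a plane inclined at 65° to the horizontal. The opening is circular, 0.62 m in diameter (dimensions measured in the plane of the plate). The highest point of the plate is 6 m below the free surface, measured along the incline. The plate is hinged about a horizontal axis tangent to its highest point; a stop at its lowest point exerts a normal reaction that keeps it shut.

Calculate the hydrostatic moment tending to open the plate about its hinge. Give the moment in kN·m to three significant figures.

γ = ρg = 1025 × 9.81 / 1000 = 10.05525 kN/m³.
Let θ = 65° be the plate's angle to the horizontal; measure y along the incline from where the plane meets the free surface. Vertical depth h = y·sinθ with sinθ = 0.906308.
The centroid is at the centre, 0.31 m below the top of the plate, so y_c = 6 + 0.31 = 6.31 m and h_c = 6.31 × 0.906308 = 5.7188 m.
A = π(0.31)² = 0.301907 m².
Resultant F = γ·h_c·A = 10.05525 × 5.7188 × 0.301907 = 17.3608 kN.
I_c = πr⁴/4 = π × 0.31⁴/4 = 0.00725332 m⁴.
Centre of pressure: y_p = y_c + I_c/(y_c·A) = 6.31 + 0.00725332/(6.31 × 0.301907) = 6.31 + 0.00380745 = 6.31381 m along the plane.
The resultant acts 0.31 + 0.00380745 = 0.313807 m (along the plate) below the hinge at the top edge, so the moment about the hinge is M = F × 0.313807 = 17.3608 × 0.313807 = 5.44794 kN·m.

M ≈ 5.45 kN·m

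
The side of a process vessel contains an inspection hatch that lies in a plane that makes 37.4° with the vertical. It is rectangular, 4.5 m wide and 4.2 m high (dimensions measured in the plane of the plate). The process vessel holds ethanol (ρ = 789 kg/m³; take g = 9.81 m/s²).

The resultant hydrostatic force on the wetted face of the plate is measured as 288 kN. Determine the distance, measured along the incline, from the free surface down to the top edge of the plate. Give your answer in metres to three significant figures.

y_top ≈ 0.378 m

γ = ρg = 789 × 9.81 / 1000 = 7.74009 kN/m³.
A = 4.5 × 4.2 = 18.9 m².
From F = γ·h_c·A, the centroid depth is h_c = 288/(7.74009 × 18.9) = 1.96872 m.
The plate makes 37.4° with the vertical, i.e. θ = 90° − 37.4° = 52.6° to the horizontal. Measuring y along the incline from the free-surface line, vertical depth h = y·sinθ with sinθ = 0.794415.
Along the incline, y_c = h_c/sinθ = 1.96872/0.794415 = 2.4782 m.
The centroid lies 4.2/2 = 2.1 m below the top edge, so the top edge sits at y_top = 2.4782 − 2.1 = 0.3782 m along the incline.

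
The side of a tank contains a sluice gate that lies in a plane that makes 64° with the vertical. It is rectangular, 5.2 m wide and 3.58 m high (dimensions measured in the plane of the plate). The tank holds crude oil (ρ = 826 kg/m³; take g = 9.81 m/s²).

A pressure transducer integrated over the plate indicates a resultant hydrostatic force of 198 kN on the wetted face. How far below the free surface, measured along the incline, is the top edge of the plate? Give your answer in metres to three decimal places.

γ = ρg = 826 × 9.81 / 1000 = 8.10306 kN/m³.
A = 5.2 × 3.58 = 18.616 m².
From F = γ·h_c·A, the centroid depth is h_c = 198/(8.10306 × 18.616) = 1.31259 m.
The plate makes 64° with the vertical, i.e. θ = 90° − 64° = 26° to the horizontal. Measuring y along the incline from the free-surface line, vertical depth h = y·sinθ with sinθ = 0.438371.
Along the incline, y_c = h_c/sinθ = 1.31259/0.438371 = 2.99424 m.
The centroid lies 3.58/2 = 1.79 m below the top edge, so the top edge sits at y_top = 2.99424 − 1.79 = 1.20424 m along the incline.

y_top ≈ 1.204 m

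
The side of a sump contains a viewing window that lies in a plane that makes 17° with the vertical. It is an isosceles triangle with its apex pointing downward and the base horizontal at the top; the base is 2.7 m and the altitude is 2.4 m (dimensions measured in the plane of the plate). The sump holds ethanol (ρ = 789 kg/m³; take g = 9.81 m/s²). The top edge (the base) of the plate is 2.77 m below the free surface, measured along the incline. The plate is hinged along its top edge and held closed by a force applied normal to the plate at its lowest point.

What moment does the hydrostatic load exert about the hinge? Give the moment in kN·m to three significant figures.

γ = ρg = 789 × 9.81 / 1000 = 7.74009 kN/m³.
The plate makes 17° with the vertical, i.e. θ = 90° − 17° = 73° to the horizontal. Measuring y along the incline from the free-surface line, vertical depth h = y·sinθ with sinθ = 0.956305.
With the apex down, the centroid sits h/3 = 2.4/3 = 0.8 m below the base (the top edge), so y_c = 2.77 + 0.8 = 3.57 m and h_c = 3.57 × 0.956305 = 3.41401 m.
A = ½ × 2.7 × 2.4 = 3.24 m².
Resultant F = γ·h_c·A = 7.74009 × 3.41401 × 3.24 = 85.6162 kN.
I_c = b·h³/36 = 2.7 × 2.4³/36 = 1.0368 m⁴.
Centre of pressure: y_p = y_c + I_c/(y_c·A) = 3.57 + 1.0368/(3.57 × 3.24) = 3.57 + 0.0896359 = 3.65964 m along the plane.
The resultant acts 0.8 + 0.0896359 = 0.889636 m (along the plate) below the hinge at the top edge, so the moment about the hinge is M = F × 0.889636 = 85.6162 × 0.889636 = 76.1673 kN·m.

M ≈ 76.2 kN·m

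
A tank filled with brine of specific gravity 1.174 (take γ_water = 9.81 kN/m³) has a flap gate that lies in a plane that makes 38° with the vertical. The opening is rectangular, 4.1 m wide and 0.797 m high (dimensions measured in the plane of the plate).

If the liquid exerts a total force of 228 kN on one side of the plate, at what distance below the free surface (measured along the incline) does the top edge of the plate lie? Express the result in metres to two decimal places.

y_top ≈ 7.29 m

γ = 1.174 × 9.81 = 11.51694 kN/m³.
A = 4.1 × 0.797 = 3.2677 m².
From F = γ·h_c·A, the centroid depth is h_c = 228/(11.51694 × 3.2677) = 6.05837 m.
The plate makes 38° with the vertical, i.e. θ = 90° − 38° = 52° to the horizontal. Measuring y along the incline from the free-surface line, vertical depth h = y·sinθ with sinθ = 0.788011.
Along the incline, y_c = h_c/sinθ = 6.05837/0.788011 = 7.68818 m.
The centroid lies 0.797/2 = 0.3985 m below the top edge, so the top edge sits at y_top = 7.68818 − 0.3985 = 7.28968 m along the incline.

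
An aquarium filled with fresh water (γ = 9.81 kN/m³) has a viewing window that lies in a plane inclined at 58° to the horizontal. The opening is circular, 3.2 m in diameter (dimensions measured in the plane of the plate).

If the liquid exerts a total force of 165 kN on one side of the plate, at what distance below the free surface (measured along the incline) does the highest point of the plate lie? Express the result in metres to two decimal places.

γ = 9.81 kN/m³.
A = π(1.6)² = 8.04248 m².
From F = γ·h_c·A, the centroid depth is h_c = 165/(9.81 × 8.04248) = 2.09134 m.
Let θ = 58° be the plate's angle to the horizontal; measure y along the incline from where the plane meets the free surface. Vertical depth h = y·sinθ with sinθ = 0.848048.
Along the incline, y_c = h_c/sinθ = 2.09134/0.848048 = 2.46606 m.
The centroid is at the centre, 1.6 m below the top of the plate, so the highest point sits at y_top = 2.46606 − 1.6 = 0.86606 m along the incline.

y_top ≈ 0.87 m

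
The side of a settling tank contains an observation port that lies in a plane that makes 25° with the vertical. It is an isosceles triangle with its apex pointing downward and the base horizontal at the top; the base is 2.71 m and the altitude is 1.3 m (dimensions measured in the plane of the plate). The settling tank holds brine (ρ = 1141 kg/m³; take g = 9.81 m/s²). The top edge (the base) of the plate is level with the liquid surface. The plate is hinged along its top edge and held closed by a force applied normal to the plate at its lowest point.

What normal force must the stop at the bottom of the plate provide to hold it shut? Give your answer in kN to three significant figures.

γ = ρg = 1141 × 9.81 / 1000 = 11.19321 kN/m³.
The plate makes 25° with the vertical, i.e. θ = 90° − 25° = 65° to the horizontal. Measuring y along the incline from the free-surface line, vertical depth h = y·sinθ with sinθ = 0.906308.
With the apex down, the centroid sits h/3 = 1.3/3 = 0.433333 m below the base (the top edge), so y_c = 0.433333 m and h_c = 0.433333 × 0.906308 = 0.392733 m.
A = ½ × 2.71 × 1.3 = 1.7615 m².
Resultant F = γ·h_c·A = 11.19321 × 0.392733 × 1.7615 = 7.74345 kN.
I_c = b·h³/36 = 2.71 × 1.3³/36 = 0.165385 m⁴.
Centre of pressure: y_p = y_c + I_c/(y_c·A) = 0.433333 + 0.165385/(0.433333 × 1.7615) = 0.433333 + 0.216666 = 0.649999 m along the plane.
The resultant acts 0.433333 + 0.216666 = 0.649999 m (along the plate) below the hinge at the top edge, so the moment about the hinge is M = F × 0.649999 = 7.74345 × 0.649999 = 5.03323 kN·m.
A normal force at the bottom, 1.3 m from the hinge, must supply this moment: P = 5.03323/1.3 = 3.87172 kN.

P ≈ 3.87 kN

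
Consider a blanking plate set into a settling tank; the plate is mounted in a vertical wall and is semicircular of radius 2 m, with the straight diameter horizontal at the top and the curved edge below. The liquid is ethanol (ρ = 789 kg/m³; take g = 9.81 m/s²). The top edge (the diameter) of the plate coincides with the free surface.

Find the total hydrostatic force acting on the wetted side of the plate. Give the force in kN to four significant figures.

γ = ρg = 789 × 9.81 / 1000 = 7.74009 kN/m³.
The centroid of a semicircle lies 4r/(3π) = 0.848826 m from the diameter, here below the top edge, so the centroid depth is h_c = 0.848826 m.
A = πr²/2 = π × 2²/2 = 6.28319 m².
Resultant F = γ·h_c·A = 7.74009 × 0.848826 × 6.28319 = 41.2805 kN.

F ≈ 41.28 kN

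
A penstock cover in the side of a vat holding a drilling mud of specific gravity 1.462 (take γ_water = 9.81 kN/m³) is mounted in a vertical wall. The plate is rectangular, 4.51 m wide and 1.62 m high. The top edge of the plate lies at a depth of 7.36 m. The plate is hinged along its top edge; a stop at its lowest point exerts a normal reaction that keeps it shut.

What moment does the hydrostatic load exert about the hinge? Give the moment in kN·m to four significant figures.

γ = 1.462 × 9.81 = 14.34222 kN/m³.
The centroid lies 1.62/2 = 0.81 m below the top edge, so the centroid depth is h_c = 7.36 + 0.81 = 8.17 m.
A = 4.51 × 1.62 = 7.3062 m².
Resultant F = γ·h_c·A = 14.34222 × 8.17 × 7.3062 = 856.111 kN.
I_c = b·h³/12 = 4.51 × 1.62³/12 = 1.59787 m⁴.
Centre of pressure: y_p = y_c + I_c/(y_c·A) = 8.17 + 1.59787/(8.17 × 7.3062) = 8.17 + 0.0267687 = 8.19677 m along the plane.
The resultant acts 0.81 + 0.0267687 = 0.836769 m (along the plate) below the hinge at the top edge, so the moment about the hinge is M = F × 0.836769 = 856.111 × 0.836769 = 716.367 kN·m.

M ≈ 716.4 kN·m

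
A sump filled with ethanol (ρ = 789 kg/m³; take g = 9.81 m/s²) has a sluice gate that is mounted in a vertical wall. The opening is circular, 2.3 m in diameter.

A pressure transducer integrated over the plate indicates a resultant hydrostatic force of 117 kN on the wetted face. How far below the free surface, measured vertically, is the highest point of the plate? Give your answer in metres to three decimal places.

γ = ρg = 789 × 9.81 / 1000 = 7.74009 kN/m³.
A = π(1.15)² = 4.15476 m².
From F = γ·h_c·A, the centroid depth is h_c = 117/(7.74009 × 4.15476) = 3.63826 m.
The centroid is at the centre, 1.15 m below the top of the plate, so the highest point sits at h_top = 3.63826 − 1.15 = 2.48826 m below the surface.

d_top ≈ 2.488 m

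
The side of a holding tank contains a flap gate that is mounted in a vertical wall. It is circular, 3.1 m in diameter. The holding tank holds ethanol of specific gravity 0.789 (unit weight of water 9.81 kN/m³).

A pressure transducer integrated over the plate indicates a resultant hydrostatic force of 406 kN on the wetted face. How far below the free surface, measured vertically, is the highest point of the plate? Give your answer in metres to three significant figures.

d_top ≈ 5.40 m

γ = 0.789 × 9.81 = 7.74009 kN/m³.
A = π(1.55)² = 7.54768 m².
From F = γ·h_c·A, the centroid depth is h_c = 406/(7.74009 × 7.54768) = 6.94971 m.
The centroid is at the centre, 1.55 m below the top of the plate, so the highest point sits at h_top = 6.94971 − 1.55 = 5.39971 m below the surface.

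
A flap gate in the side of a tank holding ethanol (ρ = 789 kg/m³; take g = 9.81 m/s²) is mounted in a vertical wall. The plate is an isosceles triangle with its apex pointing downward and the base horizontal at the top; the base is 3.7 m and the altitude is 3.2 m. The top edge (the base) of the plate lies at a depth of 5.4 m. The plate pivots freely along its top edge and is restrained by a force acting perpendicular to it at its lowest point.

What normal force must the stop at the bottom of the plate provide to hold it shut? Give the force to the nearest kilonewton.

γ = ρg = 789 × 9.81 / 1000 = 7.74009 kN/m³.
With the apex down, the centroid sits h/3 = 3.2/3 = 1.06667 m below the base (the top edge), so the centroid depth is h_c = 5.4 + 1.06667 = 6.46667 m.
A = ½ × 3.7 × 3.2 = 5.92 m².
Resultant F = γ·h_c·A = 7.74009 × 6.46667 × 5.92 = 296.311 kN.
I_c = b·h³/36 = 3.7 × 3.2³/36 = 3.36782 m⁴.
Centre of pressure: y_p = y_c + I_c/(y_c·A) = 6.46667 + 3.36782/(6.46667 × 5.92) = 6.46667 + 0.0879724 = 6.55464 m along the plane.
The resultant acts 1.06667 + 0.0879724 = 1.15464 m (along the plate) below the hinge at the top edge, so the moment about the hinge is M = F × 1.15464 = 296.311 × 1.15464 = 342.133 kN·m.
A normal force at the bottom, 3.2 m from the hinge, must supply this moment: P = 342.133/3.2 = 106.917 kN.

P ≈ 107 kN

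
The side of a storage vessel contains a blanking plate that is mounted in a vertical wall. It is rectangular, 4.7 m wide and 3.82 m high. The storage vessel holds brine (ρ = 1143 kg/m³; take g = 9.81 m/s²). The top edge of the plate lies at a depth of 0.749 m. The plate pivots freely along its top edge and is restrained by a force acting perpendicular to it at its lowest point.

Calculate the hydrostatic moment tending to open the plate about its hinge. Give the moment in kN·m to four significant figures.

M ≈ 1267 kN·m

γ = ρg = 1143 × 9.81 / 1000 = 11.21283 kN/m³.
The centroid lies 3.82/2 = 1.91 m below the top edge, so the centroid depth is h_c = 0.749 + 1.91 = 2.659 m.
A = 4.7 × 3.82 = 17.954 m².
Resultant F = γ·h_c·A = 11.21283 × 2.659 × 17.954 = 535.297 kN.
I_c = b·h³/12 = 4.7 × 3.82³/12 = 21.8327 m⁴.
Centre of pressure: y_p = y_c + I_c/(y_c·A) = 2.659 + 21.8327/(2.659 × 17.954) = 2.659 + 0.457328 = 3.11633 m along the plane.
The resultant acts 1.91 + 0.457328 = 2.36733 m (along the plate) below the hinge at the top edge, so the moment about the hinge is M = F × 2.36733 = 535.297 × 2.36733 = 1267.22 kN·m.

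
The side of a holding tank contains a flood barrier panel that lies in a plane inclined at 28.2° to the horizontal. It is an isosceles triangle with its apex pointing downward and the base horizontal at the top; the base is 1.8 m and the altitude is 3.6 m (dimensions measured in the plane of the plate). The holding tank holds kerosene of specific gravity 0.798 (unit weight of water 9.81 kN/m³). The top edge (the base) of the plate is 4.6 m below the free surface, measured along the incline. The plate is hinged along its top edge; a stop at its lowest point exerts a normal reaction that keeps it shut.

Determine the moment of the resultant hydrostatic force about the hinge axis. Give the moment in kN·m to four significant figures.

M ≈ 92.05 kN·m

γ = 0.798 × 9.81 = 7.82838 kN/m³.
Let θ = 28.2° be the plate's angle to the horizontal; measure y along the incline from where the plane meets the free surface. Vertical depth h = y·sinθ with sinθ = 0.472551.
With the apex down, the centroid sits h/3 = 3.6/3 = 1.2 m below the base (the top edge), so y_c = 4.6 + 1.2 = 5.8 m and h_c = 5.8 × 0.472551 = 2.7408 m.
A = ½ × 1.8 × 3.6 = 3.24 m².
Resultant F = γ·h_c·A = 7.82838 × 2.7408 × 3.24 = 69.5175 kN.
I_c = b·h³/36 = 1.8 × 3.6³/36 = 2.3328 m⁴.
Centre of pressure: y_p = y_c + I_c/(y_c·A) = 5.8 + 2.3328/(5.8 × 3.24) = 5.8 + 0.124138 = 5.92414 m along the plane.
The resultant acts 1.2 + 0.124138 = 1.32414 m (along the plate) below the hinge at the top edge, so the moment about the hinge is M = F × 1.32414 = 69.5175 × 1.32414 = 92.0509 kN·m.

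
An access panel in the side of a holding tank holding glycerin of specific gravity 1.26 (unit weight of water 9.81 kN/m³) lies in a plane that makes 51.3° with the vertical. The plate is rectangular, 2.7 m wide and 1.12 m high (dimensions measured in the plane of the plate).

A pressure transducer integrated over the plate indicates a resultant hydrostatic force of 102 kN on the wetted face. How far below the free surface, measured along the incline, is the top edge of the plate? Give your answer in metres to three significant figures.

y_top ≈ 3.80 m

γ = 1.26 × 9.81 = 12.3606 kN/m³.
A = 2.7 × 1.12 = 3.024 m².
From F = γ·h_c·A, the centroid depth is h_c = 102/(12.3606 × 3.024) = 2.72884 m.
The plate makes 51.3° with the vertical, i.e. θ = 90° − 51.3° = 38.7° to the horizontal. Measuring y along the incline from the free-surface line, vertical depth h = y·sinθ with sinθ = 0.625243.
Along the incline, y_c = h_c/sinθ = 2.72884/0.625243 = 4.36445 m.
The centroid lies 1.12/2 = 0.56 m below the top edge, so the top edge sits at y_top = 4.36445 − 0.56 = 3.80445 m along the incline.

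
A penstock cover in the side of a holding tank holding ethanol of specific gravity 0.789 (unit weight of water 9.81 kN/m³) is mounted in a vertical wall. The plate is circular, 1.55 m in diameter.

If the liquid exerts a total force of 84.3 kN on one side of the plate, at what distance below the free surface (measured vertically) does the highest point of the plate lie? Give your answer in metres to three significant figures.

d_top ≈ 5.00 m

γ = 0.789 × 9.81 = 7.74009 kN/m³.
A = π(0.775)² = 1.88692 m².
From F = γ·h_c·A, the centroid depth is h_c = 84.3/(7.74009 × 1.88692) = 5.77202 m.
The centroid is at the centre, 0.775 m below the top of the plate, so the highest point sits at h_top = 5.77202 − 0.775 = 4.99702 m below the surface.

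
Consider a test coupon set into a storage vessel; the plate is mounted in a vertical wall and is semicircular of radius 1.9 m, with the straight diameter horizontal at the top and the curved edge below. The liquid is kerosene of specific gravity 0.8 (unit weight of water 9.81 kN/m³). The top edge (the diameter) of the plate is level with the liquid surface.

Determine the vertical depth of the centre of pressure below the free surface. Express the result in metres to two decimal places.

h_p = 1.12 m

γ = 0.8 × 9.81 = 7.848 kN/m³.
The centroid of a semicircle lies 4r/(3π) = 0.806385 m from the diameter, here below the top edge, so the centroid depth is h_c = 0.806385 m.
A = πr²/2 = π × 1.9²/2 = 5.67057 m².
Resultant F = γ·h_c·A = 7.848 × 0.806385 × 5.67057 = 35.8863 kN.
I_c = (π/8 − 8/(9π))·r⁴ = 0.109757 × 1.9⁴ = 1.43036 m⁴.
Centre of pressure: y_p = y_c + I_c/(y_c·A) = 0.806385 + 1.43036/(0.806385 × 5.67057) = 0.806385 + 0.312807 = 1.11919 m along the plane.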